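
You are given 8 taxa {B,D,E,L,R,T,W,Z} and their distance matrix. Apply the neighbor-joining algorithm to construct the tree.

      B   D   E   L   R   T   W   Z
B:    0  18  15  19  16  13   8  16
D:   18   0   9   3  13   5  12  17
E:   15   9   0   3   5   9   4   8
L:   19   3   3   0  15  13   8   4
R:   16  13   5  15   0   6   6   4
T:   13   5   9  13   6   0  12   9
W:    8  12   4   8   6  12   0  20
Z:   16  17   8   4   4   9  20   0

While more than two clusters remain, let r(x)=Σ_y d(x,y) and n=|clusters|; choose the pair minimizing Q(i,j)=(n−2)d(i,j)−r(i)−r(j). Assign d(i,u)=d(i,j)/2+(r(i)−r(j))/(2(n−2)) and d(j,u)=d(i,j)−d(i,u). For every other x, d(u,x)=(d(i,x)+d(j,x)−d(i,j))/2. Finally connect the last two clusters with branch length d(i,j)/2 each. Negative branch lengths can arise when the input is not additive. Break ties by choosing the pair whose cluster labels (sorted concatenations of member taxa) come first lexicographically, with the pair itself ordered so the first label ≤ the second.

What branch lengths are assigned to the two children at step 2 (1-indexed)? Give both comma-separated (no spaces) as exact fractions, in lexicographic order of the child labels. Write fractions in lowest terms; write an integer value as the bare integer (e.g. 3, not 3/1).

51/20,9/20

1. join B+W (d=8, Q=-127) ⇒ BW; edges |B|=83/12, |W|=13/12
  updated: d(BW,D)=11, d(BW,E)=11/2, d(BW,L)=19/2, d(BW,R)=7, d(BW,T)=17/2, d(BW,Z)=14
2. join D+L (d=3, Q=-181/2) ⇒ DL; edges |D|=51/20, |L|=9/20
  updated: d(BW,DL)=35/4, d(DL,E)=9/2, d(DL,R)=25/2, d(DL,T)=15/2, d(DL,Z)=9
3. join R+Z (d=4, Q=-125/2) ⇒ RZ; edges |R|=13/16, |Z|=51/16
  updated: d(BW,RZ)=17/2, d(DL,RZ)=35/4, d(E,RZ)=9/2, d(RZ,T)=11/2
4. join RZ+T (d=11/2, Q=-165/4) ⇒ RTZ; edges |RZ|=53/24, |T|=79/24
  updated: d(BW,RTZ)=23/4, d(DL,RTZ)=43/8, d(E,RTZ)=4
5. join BW+RTZ (d=23/4, Q=-189/8) ⇒ BRTWZ; edges |BW|=131/32, |RTZ|=53/32
  updated: d(BRTWZ,DL)=67/16, d(BRTWZ,E)=15/8
6. join BRTWZ+DL (d=67/16, Q=-169/16) ⇒ BDLRTWZ; edges |BRTWZ|=25/32, |DL|=109/32
  updated: d(BDLRTWZ,E)=35/32
7. join BDLRTWZ+E (d=35/32) ⇒ BDELRTWZ; edges |BDLRTWZ|=35/64, |E|=35/64
final tree: ((((B:83/12,W:13/12):131/32,((R:13/16,Z:51/16):53/24,T:79/24):53/32):25/32,(D:51/20,L:9/20):109/32):35/64,E:35/64)
total length: 1009/32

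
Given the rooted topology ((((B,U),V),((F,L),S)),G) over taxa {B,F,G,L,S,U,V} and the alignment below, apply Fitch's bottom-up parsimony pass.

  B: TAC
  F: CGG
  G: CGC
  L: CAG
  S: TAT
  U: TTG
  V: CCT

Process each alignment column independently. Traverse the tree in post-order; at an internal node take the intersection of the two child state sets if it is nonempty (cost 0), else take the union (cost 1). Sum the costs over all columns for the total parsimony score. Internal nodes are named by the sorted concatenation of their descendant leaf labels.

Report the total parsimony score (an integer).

[col 0] BU: children B:{T}, U:{T} ∩→ {T}; cost 0
[col 0] BUV: children BU:{T}, V:{C} ∪→ {C,T}; cost 1
[col 0] FL: children F:{C}, L:{C} ∩→ {C}; cost 0
[col 0] FLS: children FL:{C}, S:{T} ∪→ {C,T}; cost 1
[col 0] BFLSUV: children BUV:{C,T}, FLS:{C,T} ∩→ {C,T}; cost 0
[col 0] BFGLSUV: children BFLSUV:{C,T}, G:{C} ∩→ {C}; cost 0
[col 1] BU: children B:{A}, U:{T} ∪→ {A,T}; cost 1
[col 1] BUV: children BU:{A,T}, V:{C} ∪→ {A,C,T}; cost 1
[col 1] FL: children F:{G}, L:{A} ∪→ {A,G}; cost 1
[col 1] FLS: children FL:{A,G}, S:{A} ∩→ {A}; cost 0
[col 1] BFLSUV: children BUV:{A,C,T}, FLS:{A} ∩→ {A}; cost 0
[col 1] BFGLSUV: children BFLSUV:{A}, G:{G} ∪→ {A,G}; cost 1
[col 2] BU: children B:{C}, U:{G} ∪→ {C,G}; cost 1
[col 2] BUV: children BU:{C,G}, V:{T} ∪→ {C,G,T}; cost 1
[col 2] FL: children F:{G}, L:{G} ∩→ {G}; cost 0
[col 2] FLS: children FL:{G}, S:{T} ∪→ {G,T}; cost 1
[col 2] BFLSUV: children BUV:{C,G,T}, FLS:{G,T} ∩→ {G,T}; cost 0
[col 2] BFGLSUV: children BFLSUV:{G,T}, G:{C} ∪→ {C,G,T}; cost 1
per-site changes: [2, 4, 4]; total = 10

10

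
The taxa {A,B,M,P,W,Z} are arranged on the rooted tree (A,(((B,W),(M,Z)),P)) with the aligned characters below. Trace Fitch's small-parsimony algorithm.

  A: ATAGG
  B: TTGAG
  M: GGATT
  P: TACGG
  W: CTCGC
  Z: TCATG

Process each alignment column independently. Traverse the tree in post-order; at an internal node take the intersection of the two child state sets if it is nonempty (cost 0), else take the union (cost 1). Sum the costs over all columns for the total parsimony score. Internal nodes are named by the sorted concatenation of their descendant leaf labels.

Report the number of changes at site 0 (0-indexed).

BW@0: {T} ∪ {C} = {C,T} (union, +1)
MZ@0: {G} ∪ {T} = {G,T} (union, +1)
BMWZ@0: {C,T} ∩ {G,T} = {T} (intersection, +0)
BMPWZ@0: {T} ∩ {T} = {T} (intersection, +0)
ABMPWZ@0: {A} ∪ {T} = {A,T} (union, +1)
BW@1: {T} ∩ {T} = {T} (intersection, +0)
MZ@1: {G} ∪ {C} = {C,G} (union, +1)
BMWZ@1: {T} ∪ {C,G} = {C,G,T} (union, +1)
BMPWZ@1: {C,G,T} ∪ {A} = {A,C,G,T} (union, +1)
ABMPWZ@1: {T} ∩ {A,C,G,T} = {T} (intersection, +0)
BW@2: {G} ∪ {C} = {C,G} (union, +1)
MZ@2: {A} ∩ {A} = {A} (intersection, +0)
BMWZ@2: {C,G} ∪ {A} = {A,C,G} (union, +1)
BMPWZ@2: {A,C,G} ∩ {C} = {C} (intersection, +0)
ABMPWZ@2: {A} ∪ {C} = {A,C} (union, +1)
BW@3: {A} ∪ {G} = {A,G} (union, +1)
MZ@3: {T} ∩ {T} = {T} (intersection, +0)
BMWZ@3: {A,G} ∪ {T} = {A,G,T} (union, +1)
BMPWZ@3: {A,G,T} ∩ {G} = {G} (intersection, +0)
ABMPWZ@3: {G} ∩ {G} = {G} (intersection, +0)
BW@4: {G} ∪ {C} = {C,G} (union, +1)
MZ@4: {T} ∪ {G} = {G,T} (union, +1)
BMWZ@4: {C,G} ∩ {G,T} = {G} (intersection, +0)
BMPWZ@4: {G} ∩ {G} = {G} (intersection, +0)
ABMPWZ@4: {G} ∩ {G} = {G} (intersection, +0)
per-site changes: [3, 3, 3, 2, 2]; total = 13

3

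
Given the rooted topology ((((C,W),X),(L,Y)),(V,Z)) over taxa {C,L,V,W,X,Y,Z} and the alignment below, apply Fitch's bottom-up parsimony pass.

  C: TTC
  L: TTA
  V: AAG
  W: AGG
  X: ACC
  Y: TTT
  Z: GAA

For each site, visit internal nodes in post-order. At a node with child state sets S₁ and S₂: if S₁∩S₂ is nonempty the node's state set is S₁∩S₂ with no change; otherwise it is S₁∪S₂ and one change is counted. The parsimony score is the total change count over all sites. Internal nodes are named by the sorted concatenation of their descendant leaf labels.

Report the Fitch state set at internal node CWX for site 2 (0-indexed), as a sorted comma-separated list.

CW@0: {T} ∪ {A} = {A,T} (union, +1)
CWX@0: {A,T} ∩ {A} = {A} (intersection, +0)
LY@0: {T} ∩ {T} = {T} (intersection, +0)
CLWXY@0: {A} ∪ {T} = {A,T} (union, +1)
VZ@0: {A} ∪ {G} = {A,G} (union, +1)
CLVWXYZ@0: {A,T} ∩ {A,G} = {A} (intersection, +0)
CW@1: {T} ∪ {G} = {G,T} (union, +1)
CWX@1: {G,T} ∪ {C} = {C,G,T} (union, +1)
LY@1: {T} ∩ {T} = {T} (intersection, +0)
CLWXY@1: {C,G,T} ∩ {T} = {T} (intersection, +0)
VZ@1: {A} ∩ {A} = {A} (intersection, +0)
CLVWXYZ@1: {T} ∪ {A} = {A,T} (union, +1)
CW@2: {C} ∪ {G} = {C,G} (union, +1)
CWX@2: {C,G} ∩ {C} = {C} (intersection, +0)
LY@2: {A} ∪ {T} = {A,T} (union, +1)
CLWXY@2: {C} ∪ {A,T} = {A,C,T} (union, +1)
VZ@2: {G} ∪ {A} = {A,G} (union, +1)
CLVWXYZ@2: {A,C,T} ∩ {A,G} = {A} (intersection, +0)
per-site changes: [3, 3, 4]; total = 10

C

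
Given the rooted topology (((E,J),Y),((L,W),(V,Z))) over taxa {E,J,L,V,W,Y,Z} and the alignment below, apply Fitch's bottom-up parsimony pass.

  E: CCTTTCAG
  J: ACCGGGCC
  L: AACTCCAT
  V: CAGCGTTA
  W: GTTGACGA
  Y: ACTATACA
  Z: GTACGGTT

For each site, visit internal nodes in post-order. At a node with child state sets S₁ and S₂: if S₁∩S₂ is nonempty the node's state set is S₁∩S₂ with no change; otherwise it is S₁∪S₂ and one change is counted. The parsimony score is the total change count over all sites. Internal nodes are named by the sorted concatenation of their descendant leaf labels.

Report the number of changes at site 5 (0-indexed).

site 0, node EJ: E={C} ∪ J={A} → {A,C} (+1)
site 0, node EJY: EJ={A,C} ∩ Y={A} → {A} (+0)
site 0, node LW: L={A} ∪ W={G} → {A,G} (+1)
site 0, node VZ: V={C} ∪ Z={G} → {C,G} (+1)
site 0, node LVWZ: LW={A,G} ∩ VZ={C,G} → {G} (+0)
site 0, node EJLVWYZ: EJY={A} ∪ LVWZ={G} → {A,G} (+1)
site 1, node EJ: E={C} ∩ J={C} → {C} (+0)
site 1, node EJY: EJ={C} ∩ Y={C} → {C} (+0)
site 1, node LW: L={A} ∪ W={T} → {A,T} (+1)
site 1, node VZ: V={A} ∪ Z={T} → {A,T} (+1)
site 1, node LVWZ: LW={A,T} ∩ VZ={A,T} → {A,T} (+0)
site 1, node EJLVWYZ: EJY={C} ∪ LVWZ={A,T} → {A,C,T} (+1)
site 2, node EJ: E={T} ∪ J={C} → {C,T} (+1)
site 2, node EJY: EJ={C,T} ∩ Y={T} → {T} (+0)
site 2, node LW: L={C} ∪ W={T} → {C,T} (+1)
site 2, node VZ: V={G} ∪ Z={A} → {A,G} (+1)
site 2, node LVWZ: LW={C,T} ∪ VZ={A,G} → {A,C,G,T} (+1)
site 2, node EJLVWYZ: EJY={T} ∩ LVWZ={A,C,G,T} → {T} (+0)
site 3, node EJ: E={T} ∪ J={G} → {G,T} (+1)
site 3, node EJY: EJ={G,T} ∪ Y={A} → {A,G,T} (+1)
site 3, node LW: L={T} ∪ W={G} → {G,T} (+1)
site 3, node VZ: V={C} ∩ Z={C} → {C} (+0)
site 3, node LVWZ: LW={G,T} ∪ VZ={C} → {C,G,T} (+1)
site 3, node EJLVWYZ: EJY={A,G,T} ∩ LVWZ={C,G,T} → {G,T} (+0)
site 4, node EJ: E={T} ∪ J={G} → {G,T} (+1)
site 4, node EJY: EJ={G,T} ∩ Y={T} → {T} (+0)
site 4, node LW: L={C} ∪ W={A} → {A,C} (+1)
site 4, node VZ: V={G} ∩ Z={G} → {G} (+0)
site 4, node LVWZ: LW={A,C} ∪ VZ={G} → {A,C,G} (+1)
site 4, node EJLVWYZ: EJY={T} ∪ LVWZ={A,C,G} → {A,C,G,T} (+1)
site 5, node EJ: E={C} ∪ J={G} → {C,G} (+1)
site 5, node EJY: EJ={C,G} ∪ Y={A} → {A,C,G} (+1)
site 5, node LW: L={C} ∩ W={C} → {C} (+0)
site 5, node VZ: V={T} ∪ Z={G} → {G,T} (+1)
site 5, node LVWZ: LW={C} ∪ VZ={G,T} → {C,G,T} (+1)
site 5, node EJLVWYZ: EJY={A,C,G} ∩ LVWZ={C,G,T} → {C,G} (+0)
site 6, node EJ: E={A} ∪ J={C} → {A,C} (+1)
site 6, node EJY: EJ={A,C} ∩ Y={C} → {C} (+0)
site 6, node LW: L={A} ∪ W={G} → {A,G} (+1)
site 6, node VZ: V={T} ∩ Z={T} → {T} (+0)
site 6, node LVWZ: LW={A,G} ∪ VZ={T} → {A,G,T} (+1)
site 6, node EJLVWYZ: EJY={C} ∪ LVWZ={A,G,T} → {A,C,G,T} (+1)
site 7, node EJ: E={G} ∪ J={C} → {C,G} (+1)
site 7, node EJY: EJ={C,G} ∪ Y={A} → {A,C,G} (+1)
site 7, node LW: L={T} ∪ W={A} → {A,T} (+1)
site 7, node VZ: V={A} ∪ Z={T} → {A,T} (+1)
site 7, node LVWZ: LW={A,T} ∩ VZ={A,T} → {A,T} (+0)
site 7, node EJLVWYZ: EJY={A,C,G} ∩ LVWZ={A,T} → {A} (+0)
per-site changes: [4, 3, 4, 4, 4, 4, 4, 4]; total = 31

4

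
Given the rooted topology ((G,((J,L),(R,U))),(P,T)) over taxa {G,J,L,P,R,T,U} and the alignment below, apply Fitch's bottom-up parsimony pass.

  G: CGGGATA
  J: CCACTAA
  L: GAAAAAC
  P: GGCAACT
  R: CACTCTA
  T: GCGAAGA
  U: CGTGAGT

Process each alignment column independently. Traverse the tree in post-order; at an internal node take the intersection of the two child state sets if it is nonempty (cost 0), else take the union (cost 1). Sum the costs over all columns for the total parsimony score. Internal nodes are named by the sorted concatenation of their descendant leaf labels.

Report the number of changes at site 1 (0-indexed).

site 0, node JL: J={C} ∪ L={G} → {C,G} (+1)
site 0, node RU: R={C} ∩ U={C} → {C} (+0)
site 0, node JLRU: JL={C,G} ∩ RU={C} → {C} (+0)
site 0, node GJLRU: G={C} ∩ JLRU={C} → {C} (+0)
site 0, node PT: P={G} ∩ T={G} → {G} (+0)
site 0, node GJLPRTU: GJLRU={C} ∪ PT={G} → {C,G} (+1)
site 1, node JL: J={C} ∪ L={A} → {A,C} (+1)
site 1, node RU: R={A} ∪ U={G} → {A,G} (+1)
site 1, node JLRU: JL={A,C} ∩ RU={A,G} → {A} (+0)
site 1, node GJLRU: G={G} ∪ JLRU={A} → {A,G} (+1)
site 1, node PT: P={G} ∪ T={C} → {C,G} (+1)
site 1, node GJLPRTU: GJLRU={A,G} ∩ PT={C,G} → {G} (+0)
site 2, node JL: J={A} ∩ L={A} → {A} (+0)
site 2, node RU: R={C} ∪ U={T} → {C,T} (+1)
site 2, node JLRU: JL={A} ∪ RU={C,T} → {A,C,T} (+1)
site 2, node GJLRU: G={G} ∪ JLRU={A,C,T} → {A,C,G,T} (+1)
site 2, node PT: P={C} ∪ T={G} → {C,G} (+1)
site 2, node GJLPRTU: GJLRU={A,C,G,T} ∩ PT={C,G} → {C,G} (+0)
site 3, node JL: J={C} ∪ L={A} → {A,C} (+1)
site 3, node RU: R={T} ∪ U={G} → {G,T} (+1)
site 3, node JLRU: JL={A,C} ∪ RU={G,T} → {A,C,G,T} (+1)
site 3, node GJLRU: G={G} ∩ JLRU={A,C,G,T} → {G} (+0)
site 3, node PT: P={A} ∩ T={A} → {A} (+0)
site 3, node GJLPRTU: GJLRU={G} ∪ PT={A} → {A,G} (+1)
site 4, node JL: J={T} ∪ L={A} → {A,T} (+1)
site 4, node RU: R={C} ∪ U={A} → {A,C} (+1)
site 4, node JLRU: JL={A,T} ∩ RU={A,C} → {A} (+0)
site 4, node GJLRU: G={A} ∩ JLRU={A} → {A} (+0)
site 4, node PT: P={A} ∩ T={A} → {A} (+0)
site 4, node GJLPRTU: GJLRU={A} ∩ PT={A} → {A} (+0)
site 5, node JL: J={A} ∩ L={A} → {A} (+0)
site 5, node RU: R={T} ∪ U={G} → {G,T} (+1)
site 5, node JLRU: JL={A} ∪ RU={G,T} → {A,G,T} (+1)
site 5, node GJLRU: G={T} ∩ JLRU={A,G,T} → {T} (+0)
site 5, node PT: P={C} ∪ T={G} → {C,G} (+1)
site 5, node GJLPRTU: GJLRU={T} ∪ PT={C,G} → {C,G,T} (+1)
site 6, node JL: J={A} ∪ L={C} → {A,C} (+1)
site 6, node RU: R={A} ∪ U={T} → {A,T} (+1)
site 6, node JLRU: JL={A,C} ∩ RU={A,T} → {A} (+0)
site 6, node GJLRU: G={A} ∩ JLRU={A} → {A} (+0)
site 6, node PT: P={T} ∪ T={A} → {A,T} (+1)
site 6, node GJLPRTU: GJLRU={A} ∩ PT={A,T} → {A} (+0)
per-site changes: [2, 4, 4, 4, 2, 4, 3]; total = 23

4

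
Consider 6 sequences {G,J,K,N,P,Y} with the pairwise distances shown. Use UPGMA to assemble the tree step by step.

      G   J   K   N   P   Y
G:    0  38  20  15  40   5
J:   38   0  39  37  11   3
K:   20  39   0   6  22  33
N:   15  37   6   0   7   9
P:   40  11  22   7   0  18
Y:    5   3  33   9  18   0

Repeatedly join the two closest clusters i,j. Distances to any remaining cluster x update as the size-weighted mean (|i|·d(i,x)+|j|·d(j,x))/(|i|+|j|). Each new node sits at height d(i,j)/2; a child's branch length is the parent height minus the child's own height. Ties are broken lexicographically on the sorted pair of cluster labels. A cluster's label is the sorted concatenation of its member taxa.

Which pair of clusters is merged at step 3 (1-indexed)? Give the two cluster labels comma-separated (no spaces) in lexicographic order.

iteration 1: select J,Y (d=3); attach at lengths (3/2, 3/2); label the merged cluster JY
  updated: d(G,JY)=43/2, d(JY,K)=36, d(JY,N)=23, d(JY,P)=29/2
iteration 2: select K,N (d=6); attach at lengths (3, 3); label the merged cluster KN
  updated: d(G,KN)=35/2, d(JY,KN)=59/2, d(KN,P)=29/2
iteration 3: select JY,P (d=29/2); attach at lengths (23/4, 29/4); label the merged cluster JPY
  updated: d(G,JPY)=83/3, d(JPY,KN)=49/2
iteration 4: select G,KN (d=35/2); attach at lengths (35/4, 23/4); label the merged cluster GKN
  updated: d(GKN,JPY)=230/9
iteration 5: select GKN,JPY (d=230/9); attach at lengths (145/36, 199/36); label the merged cluster GJKNPY
final tree: ((G:35/4,(K:3,N:3):23/4):145/36,((J:3/2,Y:3/2):23/4,P:29/4):199/36)
total length: 829/18

JY,P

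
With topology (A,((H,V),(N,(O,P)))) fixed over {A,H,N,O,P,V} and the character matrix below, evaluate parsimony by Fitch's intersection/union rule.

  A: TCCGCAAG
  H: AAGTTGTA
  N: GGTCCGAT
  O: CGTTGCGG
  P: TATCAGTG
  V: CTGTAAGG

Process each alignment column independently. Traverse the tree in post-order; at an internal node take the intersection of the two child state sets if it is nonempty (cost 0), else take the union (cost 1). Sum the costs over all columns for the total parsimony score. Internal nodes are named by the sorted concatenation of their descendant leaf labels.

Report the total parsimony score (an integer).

26

[col 0] HV: children H:{A}, V:{C} ∪→ {A,C}; cost 1
[col 0] OP: children O:{C}, P:{T} ∪→ {C,T}; cost 1
[col 0] NOP: children N:{G}, OP:{C,T} ∪→ {C,G,T}; cost 1
[col 0] HNOPV: children HV:{A,C}, NOP:{C,G,T} ∩→ {C}; cost 0
[col 0] AHNOPV: children A:{T}, HNOPV:{C} ∪→ {C,T}; cost 1
[col 1] HV: children H:{A}, V:{T} ∪→ {A,T}; cost 1
[col 1] OP: children O:{G}, P:{A} ∪→ {A,G}; cost 1
[col 1] NOP: children N:{G}, OP:{A,G} ∩→ {G}; cost 0
[col 1] HNOPV: children HV:{A,T}, NOP:{G} ∪→ {A,G,T}; cost 1
[col 1] AHNOPV: children A:{C}, HNOPV:{A,G,T} ∪→ {A,C,G,T}; cost 1
[col 2] HV: children H:{G}, V:{G} ∩→ {G}; cost 0
[col 2] OP: children O:{T}, P:{T} ∩→ {T}; cost 0
[col 2] NOP: children N:{T}, OP:{T} ∩→ {T}; cost 0
[col 2] HNOPV: children HV:{G}, NOP:{T} ∪→ {G,T}; cost 1
[col 2] AHNOPV: children A:{C}, HNOPV:{G,T} ∪→ {C,G,T}; cost 1
[col 3] HV: children H:{T}, V:{T} ∩→ {T}; cost 0
[col 3] OP: children O:{T}, P:{C} ∪→ {C,T}; cost 1
[col 3] NOP: children N:{C}, OP:{C,T} ∩→ {C}; cost 0
[col 3] HNOPV: children HV:{T}, NOP:{C} ∪→ {C,T}; cost 1
[col 3] AHNOPV: children A:{G}, HNOPV:{C,T} ∪→ {C,G,T}; cost 1
[col 4] HV: children H:{T}, V:{A} ∪→ {A,T}; cost 1
[col 4] OP: children O:{G}, P:{A} ∪→ {A,G}; cost 1
[col 4] NOP: children N:{C}, OP:{A,G} ∪→ {A,C,G}; cost 1
[col 4] HNOPV: children HV:{A,T}, NOP:{A,C,G} ∩→ {A}; cost 0
[col 4] AHNOPV: children A:{C}, HNOPV:{A} ∪→ {A,C}; cost 1
[col 5] HV: children H:{G}, V:{A} ∪→ {A,G}; cost 1
[col 5] OP: children O:{C}, P:{G} ∪→ {C,G}; cost 1
[col 5] NOP: children N:{G}, OP:{C,G} ∩→ {G}; cost 0
[col 5] HNOPV: children HV:{A,G}, NOP:{G} ∩→ {G}; cost 0
[col 5] AHNOPV: children A:{A}, HNOPV:{G} ∪→ {A,G}; cost 1
[col 6] HV: children H:{T}, V:{G} ∪→ {G,T}; cost 1
[col 6] OP: children O:{G}, P:{T} ∪→ {G,T}; cost 1
[col 6] NOP: children N:{A}, OP:{G,T} ∪→ {A,G,T}; cost 1
[col 6] HNOPV: children HV:{G,T}, NOP:{A,G,T} ∩→ {G,T}; cost 0
[col 6] AHNOPV: children A:{A}, HNOPV:{G,T} ∪→ {A,G,T}; cost 1
[col 7] HV: children H:{A}, V:{G} ∪→ {A,G}; cost 1
[col 7] OP: children O:{G}, P:{G} ∩→ {G}; cost 0
[col 7] NOP: children N:{T}, OP:{G} ∪→ {G,T}; cost 1
[col 7] HNOPV: children HV:{A,G}, NOP:{G,T} ∩→ {G}; cost 0
[col 7] AHNOPV: children A:{G}, HNOPV:{G} ∩→ {G}; cost 0
per-site changes: [4, 4, 2, 3, 4, 3, 4, 2]; total = 26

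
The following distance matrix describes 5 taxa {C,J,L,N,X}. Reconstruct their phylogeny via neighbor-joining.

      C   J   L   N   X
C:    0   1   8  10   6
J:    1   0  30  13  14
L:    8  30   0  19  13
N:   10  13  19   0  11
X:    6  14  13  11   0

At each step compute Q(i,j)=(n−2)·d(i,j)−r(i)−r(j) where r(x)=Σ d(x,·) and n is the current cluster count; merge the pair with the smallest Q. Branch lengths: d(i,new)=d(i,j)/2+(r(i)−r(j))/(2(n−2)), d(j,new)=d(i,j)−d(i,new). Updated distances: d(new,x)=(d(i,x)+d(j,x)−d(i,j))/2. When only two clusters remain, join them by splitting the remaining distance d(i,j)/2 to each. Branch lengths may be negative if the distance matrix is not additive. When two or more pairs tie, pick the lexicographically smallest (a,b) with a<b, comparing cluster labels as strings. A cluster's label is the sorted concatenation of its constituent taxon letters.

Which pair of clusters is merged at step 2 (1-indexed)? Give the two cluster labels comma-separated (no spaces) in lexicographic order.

iteration 1: select C,J (d=1, Q=-80); attach at lengths (-5, 6); label the merged cluster CJ
  updated: d(CJ,L)=37/2, d(CJ,N)=11, d(CJ,X)=19/2
iteration 2: select CJ,N (d=11, Q=-58); attach at lengths (5, 6); label the merged cluster CJN
  updated: d(CJN,L)=53/4, d(CJN,X)=19/4
iteration 3: select CJN,L (d=53/4, Q=-31); attach at lengths (5/2, 43/4); label the merged cluster CJLN
  updated: d(CJLN,X)=9/4
iteration 4: select CJLN,X (d=9/4); attach at lengths (9/8, 9/8); label the merged cluster CJLNX
final tree: ((((C:-5,J:6):5,N:6):5/2,L:43/4):9/8,X:9/8)
total length: 55/2

CJ,N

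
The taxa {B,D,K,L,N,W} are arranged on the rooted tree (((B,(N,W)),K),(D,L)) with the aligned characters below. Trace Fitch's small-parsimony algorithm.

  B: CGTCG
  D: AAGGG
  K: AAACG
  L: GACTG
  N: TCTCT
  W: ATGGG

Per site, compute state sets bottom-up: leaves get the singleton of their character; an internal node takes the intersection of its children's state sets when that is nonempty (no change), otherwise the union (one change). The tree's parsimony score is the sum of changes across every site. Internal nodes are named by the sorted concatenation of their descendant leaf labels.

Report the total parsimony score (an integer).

14

[col 0] NW: children N:{T}, W:{A} ∪→ {A,T}; cost 1
[col 0] BNW: children B:{C}, NW:{A,T} ∪→ {A,C,T}; cost 1
[col 0] BKNW: children BNW:{A,C,T}, K:{A} ∩→ {A}; cost 0
[col 0] DL: children D:{A}, L:{G} ∪→ {A,G}; cost 1
[col 0] BDKLNW: children BKNW:{A}, DL:{A,G} ∩→ {A}; cost 0
[col 1] NW: children N:{C}, W:{T} ∪→ {C,T}; cost 1
[col 1] BNW: children B:{G}, NW:{C,T} ∪→ {C,G,T}; cost 1
[col 1] BKNW: children BNW:{C,G,T}, K:{A} ∪→ {A,C,G,T}; cost 1
[col 1] DL: children D:{A}, L:{A} ∩→ {A}; cost 0
[col 1] BDKLNW: children BKNW:{A,C,G,T}, DL:{A} ∩→ {A}; cost 0
[col 2] NW: children N:{T}, W:{G} ∪→ {G,T}; cost 1
[col 2] BNW: children B:{T}, NW:{G,T} ∩→ {T}; cost 0
[col 2] BKNW: children BNW:{T}, K:{A} ∪→ {A,T}; cost 1
[col 2] DL: children D:{G}, L:{C} ∪→ {C,G}; cost 1
[col 2] BDKLNW: children BKNW:{A,T}, DL:{C,G} ∪→ {A,C,G,T}; cost 1
[col 3] NW: children N:{C}, W:{G} ∪→ {C,G}; cost 1
[col 3] BNW: children B:{C}, NW:{C,G} ∩→ {C}; cost 0
[col 3] BKNW: children BNW:{C}, K:{C} ∩→ {C}; cost 0
[col 3] DL: children D:{G}, L:{T} ∪→ {G,T}; cost 1
[col 3] BDKLNW: children BKNW:{C}, DL:{G,T} ∪→ {C,G,T}; cost 1
[col 4] NW: children N:{T}, W:{G} ∪→ {G,T}; cost 1
[col 4] BNW: children B:{G}, NW:{G,T} ∩→ {G}; cost 0
[col 4] BKNW: children BNW:{G}, K:{G} ∩→ {G}; cost 0
[col 4] DL: children D:{G}, L:{G} ∩→ {G}; cost 0
[col 4] BDKLNW: children BKNW:{G}, DL:{G} ∩→ {G}; cost 0
per-site changes: [3, 3, 4, 3, 1]; total = 14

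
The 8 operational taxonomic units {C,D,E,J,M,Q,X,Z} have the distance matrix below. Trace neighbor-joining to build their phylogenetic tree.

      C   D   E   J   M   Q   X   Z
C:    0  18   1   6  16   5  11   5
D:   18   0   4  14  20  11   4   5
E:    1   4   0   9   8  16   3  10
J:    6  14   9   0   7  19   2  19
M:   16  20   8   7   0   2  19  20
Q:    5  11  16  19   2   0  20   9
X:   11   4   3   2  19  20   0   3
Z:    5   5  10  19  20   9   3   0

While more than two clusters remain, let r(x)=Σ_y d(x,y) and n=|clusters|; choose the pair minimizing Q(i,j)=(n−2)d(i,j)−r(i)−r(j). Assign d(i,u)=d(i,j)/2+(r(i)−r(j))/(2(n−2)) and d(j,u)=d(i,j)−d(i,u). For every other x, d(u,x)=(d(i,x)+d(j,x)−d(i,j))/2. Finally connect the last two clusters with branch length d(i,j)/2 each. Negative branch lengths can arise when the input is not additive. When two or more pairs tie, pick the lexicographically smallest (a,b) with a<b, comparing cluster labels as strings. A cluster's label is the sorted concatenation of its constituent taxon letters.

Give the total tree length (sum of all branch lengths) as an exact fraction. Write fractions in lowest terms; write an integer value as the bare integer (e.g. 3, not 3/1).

441/16

1. join M+Q (d=2, Q=-162) ⇒ MQ; edges |M|=11/6, |Q|=1/6
  updated: d(C,MQ)=19/2, d(D,MQ)=29/2, d(E,MQ)=11, d(J,MQ)=12, d(MQ,X)=37/2, d(MQ,Z)=27/2
2. join J+X (d=2, Q=-187/2) ⇒ JX; edges |J|=61/20, |X|=-21/20
  updated: d(C,JX)=15/2, d(D,JX)=8, d(E,JX)=5, d(JX,MQ)=57/4, d(JX,Z)=10
3. join D+Z (d=5, Q=-73) ⇒ DZ; edges |D|=13/4, |Z|=7/4
  updated: d(C,DZ)=9, d(DZ,E)=9/2, d(DZ,JX)=13/2, d(DZ,MQ)=23/2
4. join C+E (d=1, Q=-91/2) ⇒ CE; edges |C|=17/12, |E|=-5/12
  updated: d(CE,DZ)=25/4, d(CE,JX)=23/4, d(CE,MQ)=39/4
5. join CE+MQ (d=39/4, Q=-151/4) ⇒ CEMQ; edges |CE|=23/16, |MQ|=133/16
  updated: d(CEMQ,DZ)=4, d(CEMQ,JX)=41/8
6. join CEMQ+DZ (d=4, Q=-125/8) ⇒ CDEMQZ; edges |CEMQ|=21/16, |DZ|=43/16
  updated: d(CDEMQZ,JX)=61/16
7. join CDEMQZ+JX (d=61/16) ⇒ CDEJMQXZ; edges |CDEMQZ|=61/32, |JX|=61/32
final tree: ((((C:17/12,E:-5/12):23/16,(M:11/6,Q:1/6):133/16):21/16,(D:13/4,Z:7/4):43/16):61/32,(J:61/20,X:-21/20):61/32)
total length: 441/16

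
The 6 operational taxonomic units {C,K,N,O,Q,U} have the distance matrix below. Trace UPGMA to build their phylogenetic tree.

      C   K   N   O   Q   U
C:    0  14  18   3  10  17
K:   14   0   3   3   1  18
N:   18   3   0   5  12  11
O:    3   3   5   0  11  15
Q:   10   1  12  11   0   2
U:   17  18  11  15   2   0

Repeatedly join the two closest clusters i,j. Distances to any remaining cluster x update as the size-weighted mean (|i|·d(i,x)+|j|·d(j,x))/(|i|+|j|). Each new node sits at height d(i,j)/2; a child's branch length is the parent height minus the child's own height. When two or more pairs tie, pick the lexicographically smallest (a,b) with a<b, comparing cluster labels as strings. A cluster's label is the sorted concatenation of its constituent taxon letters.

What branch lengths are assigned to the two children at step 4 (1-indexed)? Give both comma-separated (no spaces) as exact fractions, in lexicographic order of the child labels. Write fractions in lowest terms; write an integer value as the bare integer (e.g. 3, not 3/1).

step 1: merge (K,Q) at d=1; branch lengths K→1/2, Q→1/2; new cluster KQ
  updated: d(C,KQ)=12, d(KQ,N)=15/2, d(KQ,O)=7, d(KQ,U)=10
step 2: merge (C,O) at d=3; branch lengths C→3/2, O→3/2; new cluster CO
  updated: d(CO,KQ)=19/2, d(CO,N)=23/2, d(CO,U)=16
step 3: merge (KQ,N) at d=15/2; branch lengths KQ→13/4, N→15/4; new cluster KNQ
  updated: d(CO,KNQ)=61/6, d(KNQ,U)=31/3
step 4: merge (CO,KNQ) at d=61/6; branch lengths CO→43/12, KNQ→4/3; new cluster CKNOQ
  updated: d(CKNOQ,U)=63/5
step 5: merge (CKNOQ,U) at d=63/5; branch lengths CKNOQ→73/60, U→63/10; new cluster CKNOQU
final tree: (((C:3/2,O:3/2):43/12,((K:1/2,Q:1/2):13/4,N:15/4):4/3):73/60,U:63/10)
total length: 703/30

43/12,4/3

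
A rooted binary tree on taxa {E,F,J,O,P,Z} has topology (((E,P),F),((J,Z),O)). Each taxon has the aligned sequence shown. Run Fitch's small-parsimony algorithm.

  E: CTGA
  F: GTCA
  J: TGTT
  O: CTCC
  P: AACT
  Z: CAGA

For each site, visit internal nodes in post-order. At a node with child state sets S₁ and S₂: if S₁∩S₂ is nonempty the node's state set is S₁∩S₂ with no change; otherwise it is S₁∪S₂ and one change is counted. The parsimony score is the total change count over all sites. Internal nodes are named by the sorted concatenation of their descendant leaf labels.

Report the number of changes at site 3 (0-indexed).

3

[col 0] EP: children E:{C}, P:{A} ∪→ {A,C}; cost 1
[col 0] EFP: children EP:{A,C}, F:{G} ∪→ {A,C,G}; cost 1
[col 0] JZ: children J:{T}, Z:{C} ∪→ {C,T}; cost 1
[col 0] JOZ: children JZ:{C,T}, O:{C} ∩→ {C}; cost 0
[col 0] EFJOPZ: children EFP:{A,C,G}, JOZ:{C} ∩→ {C}; cost 0
[col 1] EP: children E:{T}, P:{A} ∪→ {A,T}; cost 1
[col 1] EFP: children EP:{A,T}, F:{T} ∩→ {T}; cost 0
[col 1] JZ: children J:{G}, Z:{A} ∪→ {A,G}; cost 1
[col 1] JOZ: children JZ:{A,G}, O:{T} ∪→ {A,G,T}; cost 1
[col 1] EFJOPZ: children EFP:{T}, JOZ:{A,G,T} ∩→ {T}; cost 0
[col 2] EP: children E:{G}, P:{C} ∪→ {C,G}; cost 1
[col 2] EFP: children EP:{C,G}, F:{C} ∩→ {C}; cost 0
[col 2] JZ: children J:{T}, Z:{G} ∪→ {G,T}; cost 1
[col 2] JOZ: children JZ:{G,T}, O:{C} ∪→ {C,G,T}; cost 1
[col 2] EFJOPZ: children EFP:{C}, JOZ:{C,G,T} ∩→ {C}; cost 0
[col 3] EP: children E:{A}, P:{T} ∪→ {A,T}; cost 1
[col 3] EFP: children EP:{A,T}, F:{A} ∩→ {A}; cost 0
[col 3] JZ: children J:{T}, Z:{A} ∪→ {A,T}; cost 1
[col 3] JOZ: children JZ:{A,T}, O:{C} ∪→ {A,C,T}; cost 1
[col 3] EFJOPZ: children EFP:{A}, JOZ:{A,C,T} ∩→ {A}; cost 0
per-site changes: [3, 3, 3, 3]; total = 12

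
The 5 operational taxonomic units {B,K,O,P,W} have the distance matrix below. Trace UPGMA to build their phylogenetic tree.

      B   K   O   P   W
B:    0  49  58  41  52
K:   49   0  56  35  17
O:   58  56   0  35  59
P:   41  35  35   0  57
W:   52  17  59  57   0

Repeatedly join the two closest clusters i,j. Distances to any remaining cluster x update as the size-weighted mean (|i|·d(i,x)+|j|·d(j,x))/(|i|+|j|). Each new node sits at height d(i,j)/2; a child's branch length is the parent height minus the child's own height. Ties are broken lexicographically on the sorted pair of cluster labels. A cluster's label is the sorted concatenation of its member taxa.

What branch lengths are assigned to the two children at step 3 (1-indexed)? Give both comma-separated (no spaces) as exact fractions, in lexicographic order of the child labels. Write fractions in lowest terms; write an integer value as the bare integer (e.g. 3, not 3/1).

iteration 1: select K,W (d=17); attach at lengths (17/2, 17/2); label the merged cluster KW
  updated: d(B,KW)=101/2, d(KW,O)=115/2, d(KW,P)=46
iteration 2: select O,P (d=35); attach at lengths (35/2, 35/2); label the merged cluster OP
  updated: d(B,OP)=99/2, d(KW,OP)=207/4
iteration 3: select B,OP (d=99/2); attach at lengths (99/4, 29/4); label the merged cluster BOP
  updated: d(BOP,KW)=154/3
iteration 4: select BOP,KW (d=154/3); attach at lengths (11/12, 103/6); label the merged cluster BKOPW
final tree: ((B:99/4,(O:35/2,P:35/2):29/4):11/12,(K:17/2,W:17/2):103/6)
total length: 1225/12

99/4,29/4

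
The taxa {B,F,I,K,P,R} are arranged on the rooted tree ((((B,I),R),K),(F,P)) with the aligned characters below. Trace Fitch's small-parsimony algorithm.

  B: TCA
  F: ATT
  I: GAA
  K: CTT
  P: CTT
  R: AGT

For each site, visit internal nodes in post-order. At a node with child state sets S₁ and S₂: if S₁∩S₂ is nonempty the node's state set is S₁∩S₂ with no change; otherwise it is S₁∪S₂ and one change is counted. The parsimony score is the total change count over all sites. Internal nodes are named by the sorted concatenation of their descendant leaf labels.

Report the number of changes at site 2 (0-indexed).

1

[col 0] BI: children B:{T}, I:{G} ∪→ {G,T}; cost 1
[col 0] BIR: children BI:{G,T}, R:{A} ∪→ {A,G,T}; cost 1
[col 0] BIKR: children BIR:{A,G,T}, K:{C} ∪→ {A,C,G,T}; cost 1
[col 0] FP: children F:{A}, P:{C} ∪→ {A,C}; cost 1
[col 0] BFIKPR: children BIKR:{A,C,G,T}, FP:{A,C} ∩→ {A,C}; cost 0
[col 1] BI: children B:{C}, I:{A} ∪→ {A,C}; cost 1
[col 1] BIR: children BI:{A,C}, R:{G} ∪→ {A,C,G}; cost 1
[col 1] BIKR: children BIR:{A,C,G}, K:{T} ∪→ {A,C,G,T}; cost 1
[col 1] FP: children F:{T}, P:{T} ∩→ {T}; cost 0
[col 1] BFIKPR: children BIKR:{A,C,G,T}, FP:{T} ∩→ {T}; cost 0
[col 2] BI: children B:{A}, I:{A} ∩→ {A}; cost 0
[col 2] BIR: children BI:{A}, R:{T} ∪→ {A,T}; cost 1
[col 2] BIKR: children BIR:{A,T}, K:{T} ∩→ {T}; cost 0
[col 2] FP: children F:{T}, P:{T} ∩→ {T}; cost 0
[col 2] BFIKPR: children BIKR:{T}, FP:{T} ∩→ {T}; cost 0
per-site changes: [4, 3, 1]; total = 8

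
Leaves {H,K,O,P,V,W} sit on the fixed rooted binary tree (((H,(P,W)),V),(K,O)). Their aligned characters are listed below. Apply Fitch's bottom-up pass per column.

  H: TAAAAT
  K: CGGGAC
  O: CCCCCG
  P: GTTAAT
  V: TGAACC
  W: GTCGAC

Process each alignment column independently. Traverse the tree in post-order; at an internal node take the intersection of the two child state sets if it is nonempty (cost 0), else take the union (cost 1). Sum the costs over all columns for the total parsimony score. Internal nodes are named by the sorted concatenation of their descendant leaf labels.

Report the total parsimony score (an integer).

17

PW@0: {G} ∩ {G} = {G} (intersection, +0)
HPW@0: {T} ∪ {G} = {G,T} (union, +1)
HPVW@0: {G,T} ∩ {T} = {T} (intersection, +0)
KO@0: {C} ∩ {C} = {C} (intersection, +0)
HKOPVW@0: {T} ∪ {C} = {C,T} (union, +1)
PW@1: {T} ∩ {T} = {T} (intersection, +0)
HPW@1: {A} ∪ {T} = {A,T} (union, +1)
HPVW@1: {A,T} ∪ {G} = {A,G,T} (union, +1)
KO@1: {G} ∪ {C} = {C,G} (union, +1)
HKOPVW@1: {A,G,T} ∩ {C,G} = {G} (intersection, +0)
PW@2: {T} ∪ {C} = {C,T} (union, +1)
HPW@2: {A} ∪ {C,T} = {A,C,T} (union, +1)
HPVW@2: {A,C,T} ∩ {A} = {A} (intersection, +0)
KO@2: {G} ∪ {C} = {C,G} (union, +1)
HKOPVW@2: {A} ∪ {C,G} = {A,C,G} (union, +1)
PW@3: {A} ∪ {G} = {A,G} (union, +1)
HPW@3: {A} ∩ {A,G} = {A} (intersection, +0)
HPVW@3: {A} ∩ {A} = {A} (intersection, +0)
KO@3: {G} ∪ {C} = {C,G} (union, +1)
HKOPVW@3: {A} ∪ {C,G} = {A,C,G} (union, +1)
PW@4: {A} ∩ {A} = {A} (intersection, +0)
HPW@4: {A} ∩ {A} = {A} (intersection, +0)
HPVW@4: {A} ∪ {C} = {A,C} (union, +1)
KO@4: {A} ∪ {C} = {A,C} (union, +1)
HKOPVW@4: {A,C} ∩ {A,C} = {A,C} (intersection, +0)
PW@5: {T} ∪ {C} = {C,T} (union, +1)
HPW@5: {T} ∩ {C,T} = {T} (intersection, +0)
HPVW@5: {T} ∪ {C} = {C,T} (union, +1)
KO@5: {C} ∪ {G} = {C,G} (union, +1)
HKOPVW@5: {C,T} ∩ {C,G} = {C} (intersection, +0)
per-site changes: [2, 3, 4, 3, 2, 3]; total = 17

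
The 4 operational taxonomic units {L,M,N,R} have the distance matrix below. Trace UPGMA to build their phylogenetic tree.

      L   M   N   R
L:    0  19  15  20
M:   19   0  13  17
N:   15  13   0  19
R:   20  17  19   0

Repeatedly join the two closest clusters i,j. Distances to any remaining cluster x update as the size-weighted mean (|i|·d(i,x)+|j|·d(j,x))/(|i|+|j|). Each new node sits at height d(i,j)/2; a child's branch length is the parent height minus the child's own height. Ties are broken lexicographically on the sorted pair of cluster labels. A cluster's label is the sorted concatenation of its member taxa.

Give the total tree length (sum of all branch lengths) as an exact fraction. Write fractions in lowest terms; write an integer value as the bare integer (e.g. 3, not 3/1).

101/3

step 1: merge (M,N) at d=13; branch lengths M→13/2, N→13/2; new cluster MN
  updated: d(L,MN)=17, d(MN,R)=18
step 2: merge (L,MN) at d=17; branch lengths L→17/2, MN→2; new cluster LMN
  updated: d(LMN,R)=56/3
step 3: merge (LMN,R) at d=56/3; branch lengths LMN→5/6, R→28/3; new cluster LMNR
final tree: ((L:17/2,(M:13/2,N:13/2):2):5/6,R:28/3)
total length: 101/3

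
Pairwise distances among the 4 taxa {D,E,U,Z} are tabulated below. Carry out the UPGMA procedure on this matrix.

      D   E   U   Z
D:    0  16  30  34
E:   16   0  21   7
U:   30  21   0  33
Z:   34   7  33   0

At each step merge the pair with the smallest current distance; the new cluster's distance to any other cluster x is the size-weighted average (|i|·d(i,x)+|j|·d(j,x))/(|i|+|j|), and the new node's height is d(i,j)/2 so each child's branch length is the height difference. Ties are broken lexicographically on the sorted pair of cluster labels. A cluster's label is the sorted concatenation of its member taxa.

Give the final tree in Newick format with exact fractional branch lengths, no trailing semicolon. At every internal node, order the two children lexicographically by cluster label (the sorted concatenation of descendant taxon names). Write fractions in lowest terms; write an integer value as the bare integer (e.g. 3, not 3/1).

((D:25/2,(E:7/2,Z:7/2):9):3/2,U:14)

1. join E+Z (d=7) ⇒ EZ; edges |E|=7/2, |Z|=7/2
  updated: d(D,EZ)=25, d(EZ,U)=27
2. join D+EZ (d=25) ⇒ DEZ; edges |D|=25/2, |EZ|=9
  updated: d(DEZ,U)=28
3. join DEZ+U (d=28) ⇒ DEUZ; edges |DEZ|=3/2, |U|=14
final tree: ((D:25/2,(E:7/2,Z:7/2):9):3/2,U:14)
total length: 44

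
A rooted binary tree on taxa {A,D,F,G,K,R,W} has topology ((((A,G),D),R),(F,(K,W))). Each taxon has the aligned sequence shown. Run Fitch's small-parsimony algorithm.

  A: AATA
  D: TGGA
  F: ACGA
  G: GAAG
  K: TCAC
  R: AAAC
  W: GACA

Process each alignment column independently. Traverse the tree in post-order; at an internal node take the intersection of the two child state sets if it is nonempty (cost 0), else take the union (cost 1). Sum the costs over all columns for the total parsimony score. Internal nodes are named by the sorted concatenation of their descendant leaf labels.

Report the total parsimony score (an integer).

[col 0] AG: children A:{A}, G:{G} ∪→ {A,G}; cost 1
[col 0] ADG: children AG:{A,G}, D:{T} ∪→ {A,G,T}; cost 1
[col 0] ADGR: children ADG:{A,G,T}, R:{A} ∩→ {A}; cost 0
[col 0] KW: children K:{T}, W:{G} ∪→ {G,T}; cost 1
[col 0] FKW: children F:{A}, KW:{G,T} ∪→ {A,G,T}; cost 1
[col 0] ADFGKRW: children ADGR:{A}, FKW:{A,G,T} ∩→ {A}; cost 0
[col 1] AG: children A:{A}, G:{A} ∩→ {A}; cost 0
[col 1] ADG: children AG:{A}, D:{G} ∪→ {A,G}; cost 1
[col 1] ADGR: children ADG:{A,G}, R:{A} ∩→ {A}; cost 0
[col 1] KW: children K:{C}, W:{A} ∪→ {A,C}; cost 1
[col 1] FKW: children F:{C}, KW:{A,C} ∩→ {C}; cost 0
[col 1] ADFGKRW: children ADGR:{A}, FKW:{C} ∪→ {A,C}; cost 1
[col 2] AG: children A:{T}, G:{A} ∪→ {A,T}; cost 1
[col 2] ADG: children AG:{A,T}, D:{G} ∪→ {A,G,T}; cost 1
[col 2] ADGR: children ADG:{A,G,T}, R:{A} ∩→ {A}; cost 0
[col 2] KW: children K:{A}, W:{C} ∪→ {A,C}; cost 1
[col 2] FKW: children F:{G}, KW:{A,C} ∪→ {A,C,G}; cost 1
[col 2] ADFGKRW: children ADGR:{A}, FKW:{A,C,G} ∩→ {A}; cost 0
[col 3] AG: children A:{A}, G:{G} ∪→ {A,G}; cost 1
[col 3] ADG: children AG:{A,G}, D:{A} ∩→ {A}; cost 0
[col 3] ADGR: children ADG:{A}, R:{C} ∪→ {A,C}; cost 1
[col 3] KW: children K:{C}, W:{A} ∪→ {A,C}; cost 1
[col 3] FKW: children F:{A}, KW:{A,C} ∩→ {A}; cost 0
[col 3] ADFGKRW: children ADGR:{A,C}, FKW:{A} ∩→ {A}; cost 0
per-site changes: [4, 3, 4, 3]; total = 14

14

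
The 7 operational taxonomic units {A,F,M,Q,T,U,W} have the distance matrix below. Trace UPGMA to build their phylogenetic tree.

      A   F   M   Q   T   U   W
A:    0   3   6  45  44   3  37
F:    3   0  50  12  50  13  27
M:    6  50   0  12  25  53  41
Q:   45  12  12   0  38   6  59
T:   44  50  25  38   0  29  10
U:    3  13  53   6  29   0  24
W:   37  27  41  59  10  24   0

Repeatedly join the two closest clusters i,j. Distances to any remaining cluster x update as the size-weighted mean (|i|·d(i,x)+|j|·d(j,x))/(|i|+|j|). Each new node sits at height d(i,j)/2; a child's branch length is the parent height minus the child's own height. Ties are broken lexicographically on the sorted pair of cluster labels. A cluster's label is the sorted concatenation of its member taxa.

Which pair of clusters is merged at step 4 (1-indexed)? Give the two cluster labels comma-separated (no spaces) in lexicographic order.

iteration 1: select A,F (d=3); attach at lengths (3/2, 3/2); label the merged cluster AF
  updated: d(AF,M)=28, d(AF,Q)=57/2, d(AF,T)=47, d(AF,U)=8, d(AF,W)=32
iteration 2: select Q,U (d=6); attach at lengths (3, 3); label the merged cluster QU
  updated: d(AF,QU)=73/4, d(M,QU)=65/2, d(QU,T)=67/2, d(QU,W)=83/2
iteration 3: select T,W (d=10); attach at lengths (5, 5); label the merged cluster TW
  updated: d(AF,TW)=79/2, d(M,TW)=33, d(QU,TW)=75/2
iteration 4: select AF,QU (d=73/4); attach at lengths (61/8, 49/8); label the merged cluster AFQU
  updated: d(AFQU,M)=121/4, d(AFQU,TW)=77/2
iteration 5: select AFQU,M (d=121/4); attach at lengths (6, 121/8); label the merged cluster AFMQU
  updated: d(AFMQU,TW)=187/5
iteration 6: select AFMQU,TW (d=187/5); attach at lengths (143/40, 137/10); label the merged cluster AFMQTUW
final tree: ((((A:3/2,F:3/2):61/8,(Q:3,U:3):49/8):6,M:121/8):143/40,(T:5,W:5):137/10)
total length: 1423/20

AF,QU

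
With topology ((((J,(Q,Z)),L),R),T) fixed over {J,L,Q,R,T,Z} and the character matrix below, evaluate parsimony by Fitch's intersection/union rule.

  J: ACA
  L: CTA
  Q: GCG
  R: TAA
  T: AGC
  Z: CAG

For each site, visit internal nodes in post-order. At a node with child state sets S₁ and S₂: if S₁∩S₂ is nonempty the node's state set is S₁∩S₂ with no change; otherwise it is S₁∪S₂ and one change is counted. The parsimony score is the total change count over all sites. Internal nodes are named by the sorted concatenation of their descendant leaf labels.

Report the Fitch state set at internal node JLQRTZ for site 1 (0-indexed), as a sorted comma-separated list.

site 0, node QZ: Q={G} ∪ Z={C} → {C,G} (+1)
site 0, node JQZ: J={A} ∪ QZ={C,G} → {A,C,G} (+1)
site 0, node JLQZ: JQZ={A,C,G} ∩ L={C} → {C} (+0)
site 0, node JLQRZ: JLQZ={C} ∪ R={T} → {C,T} (+1)
site 0, node JLQRTZ: JLQRZ={C,T} ∪ T={A} → {A,C,T} (+1)
site 1, node QZ: Q={C} ∪ Z={A} → {A,C} (+1)
site 1, node JQZ: J={C} ∩ QZ={A,C} → {C} (+0)
site 1, node JLQZ: JQZ={C} ∪ L={T} → {C,T} (+1)
site 1, node JLQRZ: JLQZ={C,T} ∪ R={A} → {A,C,T} (+1)
site 1, node JLQRTZ: JLQRZ={A,C,T} ∪ T={G} → {A,C,G,T} (+1)
site 2, node QZ: Q={G} ∩ Z={G} → {G} (+0)
site 2, node JQZ: J={A} ∪ QZ={G} → {A,G} (+1)
site 2, node JLQZ: JQZ={A,G} ∩ L={A} → {A} (+0)
site 2, node JLQRZ: JLQZ={A} ∩ R={A} → {A} (+0)
site 2, node JLQRTZ: JLQRZ={A} ∪ T={C} → {A,C} (+1)
per-site changes: [4, 4, 2]; total = 10

A,C,G,T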